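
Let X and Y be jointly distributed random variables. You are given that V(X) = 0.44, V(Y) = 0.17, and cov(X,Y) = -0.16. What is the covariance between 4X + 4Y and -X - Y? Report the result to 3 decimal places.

cov(4X + 4Y, -X - Y) = (4)(-1)V(X) + (4)(-1)V(Y) + [(4)(-1) + (4)(-1)]cov(X,Y)
= -4·0.44 + -4·0.17 + -8·-0.16 = -1.16

-1.160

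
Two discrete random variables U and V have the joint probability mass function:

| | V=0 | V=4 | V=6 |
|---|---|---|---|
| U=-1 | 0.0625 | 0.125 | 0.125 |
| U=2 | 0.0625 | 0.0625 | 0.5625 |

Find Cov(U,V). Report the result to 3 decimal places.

E[U] = 1.0625,  E[V] = 4.875
E[UV] = 6
Cov(U,V) = E[UV] − E[U]E[V] = 6 − (1.0625)(4.875) = 0.8203125

0.820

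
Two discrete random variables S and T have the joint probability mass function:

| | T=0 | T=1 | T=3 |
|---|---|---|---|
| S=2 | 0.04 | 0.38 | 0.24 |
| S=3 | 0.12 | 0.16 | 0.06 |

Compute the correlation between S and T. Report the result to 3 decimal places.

-0.292

E[S] = 2.34,  E[T] = 1.44
E[ST] = 3.22
Cov(S,T) = E[ST] − E[S]E[T] = 3.22 − (2.34)(1.44) = -0.1496
Var(S) = 0.2244,  Var(T) = 1.1664
ρ = -0.1496 / √(0.2244·1.1664) ≈ -0.292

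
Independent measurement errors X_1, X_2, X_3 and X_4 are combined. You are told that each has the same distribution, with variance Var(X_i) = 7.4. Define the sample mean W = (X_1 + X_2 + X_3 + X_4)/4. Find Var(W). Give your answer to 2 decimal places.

1.85

By independence, Var(W) = (0.25)²Var(X_1) + (0.25)²Var(X_2) + (0.25)²Var(X_3) + (0.25)²Var(X_4)
= (0.25)²·7.4 + (0.25)²·7.4 + (0.25)²·7.4 + (0.25)²·7.4 = 1.85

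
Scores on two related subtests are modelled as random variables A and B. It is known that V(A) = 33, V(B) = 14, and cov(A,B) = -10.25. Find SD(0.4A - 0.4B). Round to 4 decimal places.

V(0.4A - 0.4B) = (0.4)²·V(A) + (-0.4)²·V(B) + 2·(0.4)·(-0.4)·cov(A,B)
= 0.16·33 + 0.16·14 + -0.32·-10.25 = 10.8
SD(0.4A - 0.4B) = √10.8 ≈ 3.2863

3.2863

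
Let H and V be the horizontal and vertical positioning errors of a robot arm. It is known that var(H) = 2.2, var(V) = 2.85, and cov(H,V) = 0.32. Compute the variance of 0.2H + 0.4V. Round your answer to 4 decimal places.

var(0.2H + 0.4V) = (0.2)²·var(H) + (0.4)²·var(V) + 2·(0.2)·(0.4)·cov(H,V)
= 0.04·2.2 + 0.16·2.85 + 0.16·0.32 = 0.5952

0.5952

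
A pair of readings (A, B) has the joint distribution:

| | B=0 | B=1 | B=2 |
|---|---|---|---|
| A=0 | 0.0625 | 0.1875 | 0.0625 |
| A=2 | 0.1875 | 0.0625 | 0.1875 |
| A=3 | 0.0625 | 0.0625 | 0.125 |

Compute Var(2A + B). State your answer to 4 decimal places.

6.4648

E[A] = 1.625,  E[B] = 1.0625,  E[AB] = 1.8125
Var(A) = 4 − (1.625)² = 1.359375;  Var(B) = 1.8125 − (1.0625)² = 0.68359375
Cov(A,B) = 1.8125 − (1.625)(1.0625) = 0.0859375
Var(2A + B) = (2)²·1.359375 + (1)²·0.68359375 + 2·(2)·(1)·0.0859375 = 6.46484375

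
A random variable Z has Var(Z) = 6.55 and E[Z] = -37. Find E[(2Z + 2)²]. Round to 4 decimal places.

5210.2000

E[2Z + 2] = 2·-37 + 2 = -72
Var(2Z + 2) = (2)²·6.55 = 26.2
E[(2Z + 2)²] = Var((2Z + 2)) + (E[(2Z + 2)])² = 26.2 + (-72)² = 5210.2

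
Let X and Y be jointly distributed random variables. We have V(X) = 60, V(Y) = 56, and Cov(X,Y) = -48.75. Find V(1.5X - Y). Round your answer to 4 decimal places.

V(1.5X - Y) = (1.5)²·V(X) + (-1)²·V(Y) + 2·(1.5)·(-1)·Cov(X,Y)
= 2.25·60 + 1·56 + -3·-48.75 = 337.25

337.2500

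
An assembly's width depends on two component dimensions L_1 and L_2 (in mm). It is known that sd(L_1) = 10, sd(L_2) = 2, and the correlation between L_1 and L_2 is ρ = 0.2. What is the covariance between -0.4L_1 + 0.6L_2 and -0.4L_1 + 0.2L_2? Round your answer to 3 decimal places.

Var(L_1) = (10)² = 100;  Var(L_2) = (2)² = 4
Cov(L_1,L_2) = ρ·sd(L_1)·sd(L_2) = 0.2·10·2 = 4
Cov(-0.4L_1 + 0.6L_2, -0.4L_1 + 0.2L_2) = (-0.4)(-0.4)Var(L_1) + (0.6)(0.2)Var(L_2) + [(-0.4)(0.2) + (0.6)(-0.4)]Cov(L_1,L_2)
= 0.16·100 + 0.12·4 + -0.32·4 = 15.2

15.200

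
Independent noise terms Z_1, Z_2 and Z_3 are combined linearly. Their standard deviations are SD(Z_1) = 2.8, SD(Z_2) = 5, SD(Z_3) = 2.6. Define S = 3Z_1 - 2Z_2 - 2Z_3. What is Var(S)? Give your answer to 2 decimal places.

Var(Z_1) = 7.84, Var(Z_2) = 25, Var(Z_3) = 6.76
By independence, Var(S) = (3)²Var(Z_1) + (-2)²Var(Z_2) + (-2)²Var(Z_3)
= (3)²·7.84 + (-2)²·25 + (-2)²·6.76 = 197.6

197.60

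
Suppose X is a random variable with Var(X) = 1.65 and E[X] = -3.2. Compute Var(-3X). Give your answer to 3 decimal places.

14.850

Var(-3X) = (-3)²·Var(X) = 9·1.65 = 14.85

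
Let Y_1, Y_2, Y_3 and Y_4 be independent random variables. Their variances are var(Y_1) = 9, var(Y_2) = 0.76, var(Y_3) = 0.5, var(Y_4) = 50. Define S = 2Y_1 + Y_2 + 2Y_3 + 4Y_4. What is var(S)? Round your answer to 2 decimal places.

By independence, var(S) = (2)²var(Y_1) + (1)²var(Y_2) + (2)²var(Y_3) + (4)²var(Y_4)
= (2)²·9 + (1)²·0.76 + (2)²·0.5 + (4)²·50 = 838.76

838.76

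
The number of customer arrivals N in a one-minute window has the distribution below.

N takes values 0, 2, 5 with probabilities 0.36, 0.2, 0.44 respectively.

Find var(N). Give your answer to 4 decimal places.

5.0400

E[N] = (0)(0.36) + (2)(0.2) + (5)(0.44) = 2.6
E[N²] = (0)²(0.36) + (2)²(0.2) + (5)²(0.44) = 11.8
var(N) = E[N²] − (E[N])² = 11.8 − (2.6)² = 5.04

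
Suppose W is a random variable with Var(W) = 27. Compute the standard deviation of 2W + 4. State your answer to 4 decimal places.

Var(2W + 4) = (2)²·27 = 108
SD(2W + 4) = √108 ≈ 10.3923

10.3923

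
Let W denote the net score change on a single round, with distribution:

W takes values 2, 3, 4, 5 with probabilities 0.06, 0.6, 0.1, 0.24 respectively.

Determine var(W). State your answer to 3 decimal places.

0.850

E[W] = (2)(0.06) + (3)(0.6) + (4)(0.1) + (5)(0.24) = 3.52
E[W²] = (2)²(0.06) + (3)²(0.6) + (4)²(0.1) + (5)²(0.24) = 13.24
var(W) = E[W²] − (E[W])² = 13.24 − (3.52)² = 0.8496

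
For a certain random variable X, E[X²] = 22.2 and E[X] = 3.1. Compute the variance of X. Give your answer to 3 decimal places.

Var(X) = 22.2 − (3.1)² = 12.59

12.590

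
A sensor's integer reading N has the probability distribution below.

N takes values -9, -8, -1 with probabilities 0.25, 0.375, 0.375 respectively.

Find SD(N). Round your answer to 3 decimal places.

3.603

E[N] = (-9)(0.25) + (-8)(0.375) + (-1)(0.375) = -5.625
E[N²] = (-9)²(0.25) + (-8)²(0.375) + (-1)²(0.375) = 44.625
Var(N) = E[N²] − (E[N])² = 44.625 − (-5.625)² = 12.984375
SD(N) = √12.984375 ≈ 3.603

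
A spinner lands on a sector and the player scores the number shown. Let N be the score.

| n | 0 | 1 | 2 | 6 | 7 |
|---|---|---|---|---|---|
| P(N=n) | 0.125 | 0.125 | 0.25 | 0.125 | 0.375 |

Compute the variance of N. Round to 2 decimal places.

8.00

E[N] = (0)(0.125) + (1)(0.125) + (2)(0.25) + (6)(0.125) + (7)(0.375) = 4
E[N²] = (0)²(0.125) + (1)²(0.125) + (2)²(0.25) + (6)²(0.125) + (7)²(0.375) = 24
Var(N) = E[N²] − (E[N])² = 24 − (4)² = 8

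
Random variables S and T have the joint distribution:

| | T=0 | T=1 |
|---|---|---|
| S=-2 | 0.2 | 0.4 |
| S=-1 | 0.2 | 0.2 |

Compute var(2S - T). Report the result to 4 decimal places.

E[S] = -1.6,  E[T] = 0.6,  E[ST] = -1
var(S) = 2.8 − (-1.6)² = 0.24;  var(T) = 0.6 − (0.6)² = 0.24
Cov(S,T) = -1 − (-1.6)(0.6) = -0.04
var(2S - T) = (2)²·0.24 + (-1)²·0.24 + 2·(2)·(-1)·-0.04 = 1.36

1.3600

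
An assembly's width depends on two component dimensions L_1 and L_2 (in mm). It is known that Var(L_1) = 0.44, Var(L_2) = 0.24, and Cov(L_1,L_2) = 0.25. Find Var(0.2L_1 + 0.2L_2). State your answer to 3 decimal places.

0.047

Var(0.2L_1 + 0.2L_2) = (0.2)²·Var(L_1) + (0.2)²·Var(L_2) + 2·(0.2)·(0.2)·Cov(L_1,L_2)
= 0.04·0.44 + 0.04·0.24 + 0.08·0.25 = 0.0472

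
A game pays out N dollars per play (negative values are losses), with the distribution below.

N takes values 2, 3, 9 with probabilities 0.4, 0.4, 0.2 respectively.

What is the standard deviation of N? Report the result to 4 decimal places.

2.6382

E[N] = (2)(0.4) + (3)(0.4) + (9)(0.2) = 3.8
E[N²] = (2)²(0.4) + (3)²(0.4) + (9)²(0.2) = 21.4
V(N) = E[N²] − (E[N])² = 21.4 − (3.8)² = 6.96
sd(N) = √6.96 ≈ 2.6382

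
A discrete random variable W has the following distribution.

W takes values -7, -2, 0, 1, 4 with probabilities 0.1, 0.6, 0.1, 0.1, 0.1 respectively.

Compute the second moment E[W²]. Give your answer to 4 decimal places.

9.0000

E[W²] = (-7)²(0.1) + (-2)²(0.6) + (0)²(0.1) + (1)²(0.1) + (4)²(0.1) = 9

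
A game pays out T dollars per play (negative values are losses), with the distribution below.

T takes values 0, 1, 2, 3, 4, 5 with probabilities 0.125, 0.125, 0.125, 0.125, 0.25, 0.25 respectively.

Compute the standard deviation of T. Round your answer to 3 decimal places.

E[T] = (0)(0.125) + (1)(0.125) + (2)(0.125) + (3)(0.125) + (4)(0.25) + (5)(0.25) = 3
E[T²] = (0)²(0.125) + (1)²(0.125) + (2)²(0.125) + (3)²(0.125) + (4)²(0.25) + (5)²(0.25) = 12
V(T) = E[T²] − (E[T])² = 12 − (3)² = 3
σ(T) = √3 ≈ 1.732

1.732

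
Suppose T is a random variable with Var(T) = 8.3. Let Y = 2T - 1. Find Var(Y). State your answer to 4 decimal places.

33.2000

Var(2T - 1) = (2)²·Var(T) = 4·8.3 = 33.2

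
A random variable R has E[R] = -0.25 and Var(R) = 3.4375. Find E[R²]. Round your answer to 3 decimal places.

E[R²] = Var(R) + (E[R])² = 3.4375 + (-0.25)² = 3.5

3.500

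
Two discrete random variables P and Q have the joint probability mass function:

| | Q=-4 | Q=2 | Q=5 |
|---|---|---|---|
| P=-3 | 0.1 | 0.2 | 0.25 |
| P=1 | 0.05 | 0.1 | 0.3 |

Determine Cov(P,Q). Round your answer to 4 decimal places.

E[P] = -1.2,  E[Q] = 2.75
E[PQ] = -2.25
Cov(P,Q) = E[PQ] − E[P]E[Q] = -2.25 − (-1.2)(2.75) = 1.05

1.0500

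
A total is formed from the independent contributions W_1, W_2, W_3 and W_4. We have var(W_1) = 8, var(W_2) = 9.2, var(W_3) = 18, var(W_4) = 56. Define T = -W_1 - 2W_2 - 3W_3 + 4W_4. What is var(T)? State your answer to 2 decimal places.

By independence, var(T) = (-1)²var(W_1) + (-2)²var(W_2) + (-3)²var(W_3) + (4)²var(W_4)
= (-1)²·8 + (-2)²·9.2 + (-3)²·18 + (4)²·56 = 1102.8

1102.80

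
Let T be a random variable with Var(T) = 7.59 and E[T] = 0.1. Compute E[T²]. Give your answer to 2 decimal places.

7.60

E[T²] = Var(T) + (E[T])² = 7.59 + (0.1)² = 7.6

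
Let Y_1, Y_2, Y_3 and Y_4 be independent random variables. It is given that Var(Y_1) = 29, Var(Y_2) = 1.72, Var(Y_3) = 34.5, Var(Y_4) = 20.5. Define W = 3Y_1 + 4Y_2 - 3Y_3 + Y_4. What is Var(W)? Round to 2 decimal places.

By independence, Var(W) = (3)²Var(Y_1) + (4)²Var(Y_2) + (-3)²Var(Y_3) + (1)²Var(Y_4)
= (3)²·29 + (4)²·1.72 + (-3)²·34.5 + (1)²·20.5 = 619.52

619.52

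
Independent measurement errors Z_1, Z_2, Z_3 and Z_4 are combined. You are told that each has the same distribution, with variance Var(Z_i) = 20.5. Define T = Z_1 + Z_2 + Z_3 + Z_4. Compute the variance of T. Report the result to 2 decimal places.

82.00

By independence, Var(T) = (1)²Var(Z_1) + (1)²Var(Z_2) + (1)²Var(Z_3) + (1)²Var(Z_4)
= (1)²·20.5 + (1)²·20.5 + (1)²·20.5 + (1)²·20.5 = 82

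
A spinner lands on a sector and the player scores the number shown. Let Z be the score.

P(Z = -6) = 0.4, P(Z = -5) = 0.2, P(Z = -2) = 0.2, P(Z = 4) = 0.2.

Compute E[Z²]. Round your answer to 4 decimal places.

E[Z²] = (-6)²(0.4) + (-5)²(0.2) + (-2)²(0.2) + (4)²(0.2) = 23.4

23.4000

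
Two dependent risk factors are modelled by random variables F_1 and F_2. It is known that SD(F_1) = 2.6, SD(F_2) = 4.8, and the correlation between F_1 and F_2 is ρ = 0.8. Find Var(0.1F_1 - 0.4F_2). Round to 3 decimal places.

2.955

Var(F_1) = (2.6)² = 6.76;  Var(F_2) = (4.8)² = 23.04
Cov(F_1,F_2) = ρ·SD(F_1)·SD(F_2) = 0.8·2.6·4.8 = 9.984
Var(0.1F_1 - 0.4F_2) = (0.1)²·Var(F_1) + (-0.4)²·Var(F_2) + 2·(0.1)·(-0.4)·Cov(F_1,F_2)
= 0.01·6.76 + 0.16·23.04 + -0.08·9.984 = 2.95528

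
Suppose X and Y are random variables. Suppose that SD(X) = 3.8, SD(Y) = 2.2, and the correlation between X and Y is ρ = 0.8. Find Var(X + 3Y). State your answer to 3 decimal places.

Var(X) = (3.8)² = 14.44;  Var(Y) = (2.2)² = 4.84
Cov(X,Y) = ρ·SD(X)·SD(Y) = 0.8·3.8·2.2 = 6.688
Var(X + 3Y) = (1)²·Var(X) + (3)²·Var(Y) + 2·(1)·(3)·Cov(X,Y)
= 1·14.44 + 9·4.84 + 6·6.688 = 98.128

98.128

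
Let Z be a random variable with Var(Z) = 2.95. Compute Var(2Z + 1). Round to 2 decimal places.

Var(2Z + 1) = (2)²·Var(Z) = 4·2.95 = 11.8

11.80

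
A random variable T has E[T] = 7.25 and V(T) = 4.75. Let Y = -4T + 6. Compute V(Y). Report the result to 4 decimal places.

76.0000

V(-4T + 6) = (-4)²·V(T) = 16·4.75 = 76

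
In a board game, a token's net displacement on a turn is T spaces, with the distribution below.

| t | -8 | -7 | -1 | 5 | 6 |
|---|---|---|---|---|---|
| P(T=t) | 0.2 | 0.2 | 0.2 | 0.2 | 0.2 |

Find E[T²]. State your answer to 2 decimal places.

35.00

E[T²] = (-8)²(0.2) + (-7)²(0.2) + (-1)²(0.2) + (5)²(0.2) + (6)²(0.2) = 35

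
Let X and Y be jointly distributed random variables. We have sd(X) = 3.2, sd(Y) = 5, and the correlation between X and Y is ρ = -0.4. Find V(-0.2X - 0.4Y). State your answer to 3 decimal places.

3.386

V(X) = (3.2)² = 10.24;  V(Y) = (5)² = 25
Cov(X,Y) = ρ·sd(X)·sd(Y) = -0.4·3.2·5 = -6.4
V(-0.2X - 0.4Y) = (-0.2)²·V(X) + (-0.4)²·V(Y) + 2·(-0.2)·(-0.4)·Cov(X,Y)
= 0.04·10.24 + 0.16·25 + 0.16·-6.4 = 3.3856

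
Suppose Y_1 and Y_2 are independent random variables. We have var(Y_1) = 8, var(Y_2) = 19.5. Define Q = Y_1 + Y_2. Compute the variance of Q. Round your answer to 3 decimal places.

By independence, var(Q) = (1)²var(Y_1) + (1)²var(Y_2)
= (1)²·8 + (1)²·19.5 = 27.5

27.500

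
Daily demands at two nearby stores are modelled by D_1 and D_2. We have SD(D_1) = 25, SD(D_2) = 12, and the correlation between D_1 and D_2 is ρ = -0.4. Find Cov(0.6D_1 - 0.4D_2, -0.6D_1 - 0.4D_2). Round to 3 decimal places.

-201.960

var(D_1) = (25)² = 625;  var(D_2) = (12)² = 144
Cov(D_1,D_2) = ρ·SD(D_1)·SD(D_2) = -0.4·25·12 = -120
Cov(0.6D_1 - 0.4D_2, -0.6D_1 - 0.4D_2) = (0.6)(-0.6)var(D_1) + (-0.4)(-0.4)var(D_2) + [(0.6)(-0.4) + (-0.4)(-0.6)]Cov(D_1,D_2)
= -0.36·625 + 0.16·144 + 0·-120 = -201.96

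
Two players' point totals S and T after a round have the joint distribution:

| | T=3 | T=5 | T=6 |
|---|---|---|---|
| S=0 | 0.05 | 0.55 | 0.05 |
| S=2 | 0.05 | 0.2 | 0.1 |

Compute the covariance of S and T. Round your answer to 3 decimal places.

E[S] = 0.7,  E[T] = 4.95
E[ST] = 3.5
cov(S,T) = E[ST] − E[S]E[T] = 3.5 − (0.7)(4.95) = 0.035

0.035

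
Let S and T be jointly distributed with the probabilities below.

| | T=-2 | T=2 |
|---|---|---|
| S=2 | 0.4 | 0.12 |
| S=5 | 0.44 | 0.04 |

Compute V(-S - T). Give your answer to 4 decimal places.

3.5136

E[S] = 3.44,  E[T] = -1.36,  E[ST] = -5.12
V(S) = 14.08 − (3.44)² = 2.2464;  V(T) = 4 − (-1.36)² = 2.1504
Cov(S,T) = -5.12 − (3.44)(-1.36) = -0.4416
V(-S - T) = (-1)²·2.2464 + (-1)²·2.1504 + 2·(-1)·(-1)·-0.4416 = 3.5136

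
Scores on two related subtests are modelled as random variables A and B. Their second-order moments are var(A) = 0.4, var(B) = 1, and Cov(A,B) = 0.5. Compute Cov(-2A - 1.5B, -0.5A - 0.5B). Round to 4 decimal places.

2.0250

Cov(-2A - 1.5B, -0.5A - 0.5B) = (-2)(-0.5)var(A) + (-1.5)(-0.5)var(B) + [(-2)(-0.5) + (-1.5)(-0.5)]Cov(A,B)
= 1·0.4 + 0.75·1 + 1.75·0.5 = 2.025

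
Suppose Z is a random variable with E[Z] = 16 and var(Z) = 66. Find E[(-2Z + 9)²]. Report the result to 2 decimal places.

E[-2Z + 9] = -2·16 + 9 = -23
var(-2Z + 9) = (-2)²·66 = 264
E[(-2Z + 9)²] = var((-2Z + 9)) + (E[(-2Z + 9)])² = 264 + (-23)² = 793

793.00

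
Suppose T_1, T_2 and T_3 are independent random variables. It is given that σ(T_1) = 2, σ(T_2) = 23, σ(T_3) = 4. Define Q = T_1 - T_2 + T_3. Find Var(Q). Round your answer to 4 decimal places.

549.0000

Var(T_1) = 4, Var(T_2) = 529, Var(T_3) = 16
By independence, Var(Q) = (1)²Var(T_1) + (-1)²Var(T_2) + (1)²Var(T_3)
= (1)²·4 + (-1)²·529 + (1)²·16 = 549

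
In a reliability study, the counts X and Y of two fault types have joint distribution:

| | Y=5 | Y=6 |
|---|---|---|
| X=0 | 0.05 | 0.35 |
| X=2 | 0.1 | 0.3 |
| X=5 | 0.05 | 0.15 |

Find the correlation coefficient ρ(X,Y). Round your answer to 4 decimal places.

E[X] = 1.8,  E[Y] = 5.8
E[XY] = 10.35
Cov(X,Y) = E[XY] − E[X]E[Y] = 10.35 − (1.8)(5.8) = -0.09
Var(X) = 3.36,  Var(Y) = 0.16
ρ = -0.09 / √(3.36·0.16) ≈ -0.1227

-0.1227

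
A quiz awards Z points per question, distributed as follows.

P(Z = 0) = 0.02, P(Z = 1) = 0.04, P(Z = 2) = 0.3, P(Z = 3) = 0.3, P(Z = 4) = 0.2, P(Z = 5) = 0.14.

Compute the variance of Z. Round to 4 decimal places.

E[Z] = (0)(0.02) + (1)(0.04) + (2)(0.3) + (3)(0.3) + (4)(0.2) + (5)(0.14) = 3.04
E[Z²] = (0)²(0.02) + (1)²(0.04) + (2)²(0.3) + (3)²(0.3) + (4)²(0.2) + (5)²(0.14) = 10.64
Var(Z) = E[Z²] − (E[Z])² = 10.64 − (3.04)² = 1.3984

1.3984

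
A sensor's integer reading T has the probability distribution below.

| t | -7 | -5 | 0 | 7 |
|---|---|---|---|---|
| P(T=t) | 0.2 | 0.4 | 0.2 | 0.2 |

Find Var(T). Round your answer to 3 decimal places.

25.600

E[T] = (-7)(0.2) + (-5)(0.4) + (0)(0.2) + (7)(0.2) = -2
E[T²] = (-7)²(0.2) + (-5)²(0.4) + (0)²(0.2) + (7)²(0.2) = 29.6
Var(T) = E[T²] − (E[T])² = 29.6 − (-2)² = 25.6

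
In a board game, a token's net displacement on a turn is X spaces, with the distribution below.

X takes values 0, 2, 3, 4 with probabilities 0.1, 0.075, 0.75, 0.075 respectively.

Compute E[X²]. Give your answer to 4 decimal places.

8.2500

E[X²] = (0)²(0.1) + (2)²(0.075) + (3)²(0.75) + (4)²(0.075) = 8.25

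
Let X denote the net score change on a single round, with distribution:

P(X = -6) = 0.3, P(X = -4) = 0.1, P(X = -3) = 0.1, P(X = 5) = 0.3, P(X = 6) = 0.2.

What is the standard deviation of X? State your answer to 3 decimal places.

E[X] = (-6)(0.3) + (-4)(0.1) + (-3)(0.1) + (5)(0.3) + (6)(0.2) = 0.2
E[X²] = (-6)²(0.3) + (-4)²(0.1) + (-3)²(0.1) + (5)²(0.3) + (6)²(0.2) = 28
var(X) = E[X²] − (E[X])² = 28 − (0.2)² = 27.96
SD(X) = √27.96 ≈ 5.288

5.288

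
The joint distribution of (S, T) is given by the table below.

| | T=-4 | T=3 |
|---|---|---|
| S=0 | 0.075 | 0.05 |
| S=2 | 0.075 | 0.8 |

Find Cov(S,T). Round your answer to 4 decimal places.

0.7875

E[S] = 1.75,  E[T] = 1.95
E[ST] = 4.2
Cov(S,T) = E[ST] − E[S]E[T] = 4.2 − (1.75)(1.95) = 0.7875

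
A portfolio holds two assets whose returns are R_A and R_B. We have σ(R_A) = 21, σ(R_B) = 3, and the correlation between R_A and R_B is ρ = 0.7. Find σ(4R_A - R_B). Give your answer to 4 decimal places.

81.9280

var(R_A) = (21)² = 441;  var(R_B) = (3)² = 9
Cov(R_A,R_B) = ρ·σ(R_A)·σ(R_B) = 0.7·21·3 = 44.1
var(4R_A - R_B) = (4)²·var(R_A) + (-1)²·var(R_B) + 2·(4)·(-1)·Cov(R_A,R_B)
= 16·441 + 1·9 + -8·44.1 = 6712.2
σ(4R_A - R_B) = √6712.2 ≈ 81.9280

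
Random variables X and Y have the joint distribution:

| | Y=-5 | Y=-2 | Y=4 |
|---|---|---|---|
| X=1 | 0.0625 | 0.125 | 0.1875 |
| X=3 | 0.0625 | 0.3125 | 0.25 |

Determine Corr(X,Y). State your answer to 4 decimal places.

-0.0563

E[X] = 2.25,  E[Y] = 0.25
E[XY] = 0.375
cov(X,Y) = E[XY] − E[X]E[Y] = 0.375 − (2.25)(0.25) = -0.1875
V(X) = 0.9375,  V(Y) = 11.8125
ρ = -0.1875 / √(0.9375·11.8125) ≈ -0.0563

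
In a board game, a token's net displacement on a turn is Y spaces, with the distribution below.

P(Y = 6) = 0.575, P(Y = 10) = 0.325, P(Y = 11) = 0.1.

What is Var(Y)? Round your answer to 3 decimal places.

4.460

E[Y] = (6)(0.575) + (10)(0.325) + (11)(0.1) = 7.8
E[Y²] = (6)²(0.575) + (10)²(0.325) + (11)²(0.1) = 65.3
Var(Y) = E[Y²] − (E[Y])² = 65.3 − (7.8)² = 4.46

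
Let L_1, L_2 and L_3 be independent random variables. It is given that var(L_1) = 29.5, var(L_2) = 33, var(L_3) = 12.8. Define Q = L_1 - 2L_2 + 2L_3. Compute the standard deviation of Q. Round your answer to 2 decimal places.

By independence, var(Q) = (1)²var(L_1) + (-2)²var(L_2) + (2)²var(L_3)
= (1)²·29.5 + (-2)²·33 + (2)²·12.8 = 212.7
sd(Q) = √212.7 ≈ 14.58

14.58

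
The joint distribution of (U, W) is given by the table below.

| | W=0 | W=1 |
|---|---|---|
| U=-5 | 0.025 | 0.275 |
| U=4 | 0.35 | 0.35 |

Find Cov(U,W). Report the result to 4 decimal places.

-0.7875

E[U] = 1.3,  E[W] = 0.625
E[UW] = 0.025
Cov(U,W) = E[UW] − E[U]E[W] = 0.025 − (1.3)(0.625) = -0.7875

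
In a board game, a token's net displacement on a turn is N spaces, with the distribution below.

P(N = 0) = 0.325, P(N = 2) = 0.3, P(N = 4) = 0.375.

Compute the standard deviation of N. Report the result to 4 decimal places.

1.6703

E[N] = (0)(0.325) + (2)(0.3) + (4)(0.375) = 2.1
E[N²] = (0)²(0.325) + (2)²(0.3) + (4)²(0.375) = 7.2
Var(N) = E[N²] − (E[N])² = 7.2 − (2.1)² = 2.79
SD(N) = √2.79 ≈ 1.6703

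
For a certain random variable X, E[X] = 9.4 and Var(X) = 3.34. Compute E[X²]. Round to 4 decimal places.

E[X²] = Var(X) + (E[X])² = 3.34 + (9.4)² = 91.7

91.7000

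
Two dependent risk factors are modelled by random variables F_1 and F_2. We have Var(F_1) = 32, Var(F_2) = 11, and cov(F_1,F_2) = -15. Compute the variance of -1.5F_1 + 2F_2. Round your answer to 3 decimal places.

Var(-1.5F_1 + 2F_2) = (-1.5)²·Var(F_1) + (2)²·Var(F_2) + 2·(-1.5)·(2)·cov(F_1,F_2)
= 2.25·32 + 4·11 + -6·-15 = 206

206.000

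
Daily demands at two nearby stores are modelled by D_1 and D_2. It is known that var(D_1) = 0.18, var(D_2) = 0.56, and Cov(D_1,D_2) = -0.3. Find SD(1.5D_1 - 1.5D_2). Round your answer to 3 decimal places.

1.736

var(1.5D_1 - 1.5D_2) = (1.5)²·var(D_1) + (-1.5)²·var(D_2) + 2·(1.5)·(-1.5)·Cov(D_1,D_2)
= 2.25·0.18 + 2.25·0.56 + -4.5·-0.3 = 3.015
SD(1.5D_1 - 1.5D_2) = √3.015 ≈ 1.736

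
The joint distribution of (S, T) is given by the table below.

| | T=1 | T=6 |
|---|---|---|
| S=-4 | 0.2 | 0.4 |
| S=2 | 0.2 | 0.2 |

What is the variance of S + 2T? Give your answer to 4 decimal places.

E[S] = -1.6,  E[T] = 4,  E[ST] = -7.6
var(S) = 11.2 − (-1.6)² = 8.64;  var(T) = 22 − (4)² = 6
cov(S,T) = -7.6 − (-1.6)(4) = -1.2
var(S + 2T) = (1)²·8.64 + (2)²·6 + 2·(1)·(2)·-1.2 = 27.84

27.8400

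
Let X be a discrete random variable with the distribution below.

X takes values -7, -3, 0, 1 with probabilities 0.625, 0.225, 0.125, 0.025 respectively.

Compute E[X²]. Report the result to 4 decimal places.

32.6750

E[X²] = (-7)²(0.625) + (-3)²(0.225) + (0)²(0.125) + (1)²(0.025) = 32.675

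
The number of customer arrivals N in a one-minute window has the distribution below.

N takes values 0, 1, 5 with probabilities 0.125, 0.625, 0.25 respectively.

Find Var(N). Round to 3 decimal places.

3.359

E[N] = (0)(0.125) + (1)(0.625) + (5)(0.25) = 1.875
E[N²] = (0)²(0.125) + (1)²(0.625) + (5)²(0.25) = 6.875
Var(N) = E[N²] − (E[N])² = 6.875 − (1.875)² = 3.359375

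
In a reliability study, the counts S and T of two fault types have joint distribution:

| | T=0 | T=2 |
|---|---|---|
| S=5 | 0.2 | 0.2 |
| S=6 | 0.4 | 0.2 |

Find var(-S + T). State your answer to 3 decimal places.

1.360

E[S] = 5.6,  E[T] = 0.8,  E[ST] = 4.4
var(S) = 31.6 − (5.6)² = 0.24;  var(T) = 1.6 − (0.8)² = 0.96
cov(S,T) = 4.4 − (5.6)(0.8) = -0.08
var(-S + T) = (-1)²·0.24 + (1)²·0.96 + 2·(-1)·(1)·-0.08 = 1.36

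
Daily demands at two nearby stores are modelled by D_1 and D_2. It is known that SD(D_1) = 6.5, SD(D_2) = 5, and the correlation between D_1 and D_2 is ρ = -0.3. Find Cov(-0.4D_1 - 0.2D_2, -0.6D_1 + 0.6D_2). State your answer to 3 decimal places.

8.310

Var(D_1) = (6.5)² = 42.25;  Var(D_2) = (5)² = 25
Cov(D_1,D_2) = ρ·SD(D_1)·SD(D_2) = -0.3·6.5·5 = -9.75
Cov(-0.4D_1 - 0.2D_2, -0.6D_1 + 0.6D_2) = (-0.4)(-0.6)Var(D_1) + (-0.2)(0.6)Var(D_2) + [(-0.4)(0.6) + (-0.2)(-0.6)]Cov(D_1,D_2)
= 0.24·42.25 + -0.12·25 + -0.12·-9.75 = 8.31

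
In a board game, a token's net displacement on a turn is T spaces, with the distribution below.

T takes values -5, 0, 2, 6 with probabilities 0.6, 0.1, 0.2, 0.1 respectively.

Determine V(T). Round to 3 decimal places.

E[T] = (-5)(0.6) + (0)(0.1) + (2)(0.2) + (6)(0.1) = -2
E[T²] = (-5)²(0.6) + (0)²(0.1) + (2)²(0.2) + (6)²(0.1) = 19.4
V(T) = E[T²] − (E[T])² = 19.4 − (-2)² = 15.4

15.400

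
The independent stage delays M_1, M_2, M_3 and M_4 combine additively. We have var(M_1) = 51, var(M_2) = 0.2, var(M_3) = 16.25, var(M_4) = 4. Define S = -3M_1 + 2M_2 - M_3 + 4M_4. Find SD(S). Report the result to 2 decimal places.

23.24

By independence, var(S) = (-3)²var(M_1) + (2)²var(M_2) + (-1)²var(M_3) + (4)²var(M_4)
= (-3)²·51 + (2)²·0.2 + (-1)²·16.25 + (4)²·4 = 540.05
SD(S) = √540.05 ≈ 23.24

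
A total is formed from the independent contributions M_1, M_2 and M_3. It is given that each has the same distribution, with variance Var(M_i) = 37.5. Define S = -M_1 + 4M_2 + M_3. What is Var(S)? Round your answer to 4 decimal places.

675.0000

By independence, Var(S) = (-1)²Var(M_1) + (4)²Var(M_2) + (1)²Var(M_3)
= (-1)²·37.5 + (4)²·37.5 + (1)²·37.5 = 675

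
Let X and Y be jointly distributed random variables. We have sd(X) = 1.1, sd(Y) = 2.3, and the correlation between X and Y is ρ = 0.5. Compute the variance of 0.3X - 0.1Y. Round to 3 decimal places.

0.086

var(X) = (1.1)² = 1.21;  var(Y) = (2.3)² = 5.29
Cov(X,Y) = ρ·sd(X)·sd(Y) = 0.5·1.1·2.3 = 1.265
var(0.3X - 0.1Y) = (0.3)²·var(X) + (-0.1)²·var(Y) + 2·(0.3)·(-0.1)·Cov(X,Y)
= 0.09·1.21 + 0.01·5.29 + -0.06·1.265 = 0.0859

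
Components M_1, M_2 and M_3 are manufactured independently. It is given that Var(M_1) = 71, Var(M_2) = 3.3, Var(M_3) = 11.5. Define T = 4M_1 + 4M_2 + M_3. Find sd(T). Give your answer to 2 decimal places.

34.65

By independence, Var(T) = (4)²Var(M_1) + (4)²Var(M_2) + (1)²Var(M_3)
= (4)²·71 + (4)²·3.3 + (1)²·11.5 = 1200.3
sd(T) = √1200.3 ≈ 34.65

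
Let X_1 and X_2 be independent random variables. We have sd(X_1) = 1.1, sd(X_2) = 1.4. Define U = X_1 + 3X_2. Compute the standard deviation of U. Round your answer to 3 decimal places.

4.342

Var(X_1) = 1.21, Var(X_2) = 1.96
By independence, Var(U) = (1)²Var(X_1) + (3)²Var(X_2)
= (1)²·1.21 + (3)²·1.96 = 18.85
sd(U) = √18.85 ≈ 4.342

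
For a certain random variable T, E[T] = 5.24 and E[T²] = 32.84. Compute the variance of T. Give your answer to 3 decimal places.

var(T) = 32.84 − (5.24)² = 5.3824

5.382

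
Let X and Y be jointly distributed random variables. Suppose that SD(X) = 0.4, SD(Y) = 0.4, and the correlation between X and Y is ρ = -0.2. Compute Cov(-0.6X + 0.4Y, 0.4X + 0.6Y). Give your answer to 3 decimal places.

0.006

var(X) = (0.4)² = 0.16;  var(Y) = (0.4)² = 0.16
Cov(X,Y) = ρ·SD(X)·SD(Y) = -0.2·0.4·0.4 = -0.032
Cov(-0.6X + 0.4Y, 0.4X + 0.6Y) = (-0.6)(0.4)var(X) + (0.4)(0.6)var(Y) + [(-0.6)(0.6) + (0.4)(0.4)]Cov(X,Y)
= -0.24·0.16 + 0.24·0.16 + -0.2·-0.032 = 0.0064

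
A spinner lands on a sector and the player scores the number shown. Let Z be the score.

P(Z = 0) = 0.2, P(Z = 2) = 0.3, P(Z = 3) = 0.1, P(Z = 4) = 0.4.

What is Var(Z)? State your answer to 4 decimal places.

2.2500

E[Z] = (0)(0.2) + (2)(0.3) + (3)(0.1) + (4)(0.4) = 2.5
E[Z²] = (0)²(0.2) + (2)²(0.3) + (3)²(0.1) + (4)²(0.4) = 8.5
Var(Z) = E[Z²] − (E[Z])² = 8.5 − (2.5)² = 2.25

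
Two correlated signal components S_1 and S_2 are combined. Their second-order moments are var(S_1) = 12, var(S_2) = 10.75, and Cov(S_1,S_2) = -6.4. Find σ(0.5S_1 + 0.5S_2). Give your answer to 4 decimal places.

1.5772

var(0.5S_1 + 0.5S_2) = (0.5)²·var(S_1) + (0.5)²·var(S_2) + 2·(0.5)·(0.5)·Cov(S_1,S_2)
= 0.25·12 + 0.25·10.75 + 0.5·-6.4 = 2.4875
σ(0.5S_1 + 0.5S_2) = √2.4875 ≈ 1.5772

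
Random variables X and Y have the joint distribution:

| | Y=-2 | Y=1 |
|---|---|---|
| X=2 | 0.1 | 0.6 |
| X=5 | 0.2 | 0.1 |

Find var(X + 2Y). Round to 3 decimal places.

5.490

E[X] = 2.9,  E[Y] = 0.1,  E[XY] = -0.7
var(X) = 10.3 − (2.9)² = 1.89;  var(Y) = 1.9 − (0.1)² = 1.89
Cov(X,Y) = -0.7 − (2.9)(0.1) = -0.99
var(X + 2Y) = (1)²·1.89 + (2)²·1.89 + 2·(1)·(2)·-0.99 = 5.49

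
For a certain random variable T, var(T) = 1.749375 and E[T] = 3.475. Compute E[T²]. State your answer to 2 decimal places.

E[T²] = var(T) + (E[T])² = 1.749375 + (3.475)² = 13.825

13.83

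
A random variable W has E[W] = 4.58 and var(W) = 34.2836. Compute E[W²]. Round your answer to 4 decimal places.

55.2600

E[W²] = var(W) + (E[W])² = 34.2836 + (4.58)² = 55.26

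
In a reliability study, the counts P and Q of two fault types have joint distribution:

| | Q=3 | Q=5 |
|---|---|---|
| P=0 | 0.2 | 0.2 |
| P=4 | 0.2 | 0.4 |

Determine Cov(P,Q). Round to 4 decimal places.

E[P] = 2.4,  E[Q] = 4.2
E[PQ] = 10.4
Cov(P,Q) = E[PQ] − E[P]E[Q] = 10.4 − (2.4)(4.2) = 0.32

0.3200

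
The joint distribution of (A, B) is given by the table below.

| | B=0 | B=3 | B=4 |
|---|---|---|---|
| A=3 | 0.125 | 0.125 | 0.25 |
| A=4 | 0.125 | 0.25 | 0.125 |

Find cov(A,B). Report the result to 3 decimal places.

E[A] = 3.5,  E[B] = 2.625
E[AB] = 9.125
cov(A,B) = E[AB] − E[A]E[B] = 9.125 − (3.5)(2.625) = -0.0625

-0.063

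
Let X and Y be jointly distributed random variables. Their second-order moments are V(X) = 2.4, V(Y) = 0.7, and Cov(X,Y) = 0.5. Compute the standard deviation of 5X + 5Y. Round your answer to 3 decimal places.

V(5X + 5Y) = (5)²·V(X) + (5)²·V(Y) + 2·(5)·(5)·Cov(X,Y)
= 25·2.4 + 25·0.7 + 50·0.5 = 102.5
SD(5X + 5Y) = √102.5 ≈ 10.124

10.124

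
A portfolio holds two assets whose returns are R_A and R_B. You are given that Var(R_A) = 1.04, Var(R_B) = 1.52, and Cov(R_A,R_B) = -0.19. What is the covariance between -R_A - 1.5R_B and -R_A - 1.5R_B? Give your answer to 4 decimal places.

3.8900

Cov(-R_A - 1.5R_B, -R_A - 1.5R_B) = (-1)(-1)Var(R_A) + (-1.5)(-1.5)Var(R_B) + [(-1)(-1.5) + (-1.5)(-1)]Cov(R_A,R_B)
= 1·1.04 + 2.25·1.52 + 3·-0.19 = 3.89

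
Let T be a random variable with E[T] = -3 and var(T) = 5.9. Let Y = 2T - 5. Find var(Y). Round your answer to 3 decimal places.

var(2T - 5) = (2)²·var(T) = 4·5.9 = 23.6

23.600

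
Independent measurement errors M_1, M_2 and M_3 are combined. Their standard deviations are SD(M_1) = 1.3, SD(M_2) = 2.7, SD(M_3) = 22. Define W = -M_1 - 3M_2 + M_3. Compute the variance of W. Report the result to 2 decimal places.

551.30

Var(M_1) = 1.69, Var(M_2) = 7.29, Var(M_3) = 484
By independence, Var(W) = (-1)²Var(M_1) + (-3)²Var(M_2) + (1)²Var(M_3)
= (-1)²·1.69 + (-3)²·7.29 + (1)²·484 = 551.3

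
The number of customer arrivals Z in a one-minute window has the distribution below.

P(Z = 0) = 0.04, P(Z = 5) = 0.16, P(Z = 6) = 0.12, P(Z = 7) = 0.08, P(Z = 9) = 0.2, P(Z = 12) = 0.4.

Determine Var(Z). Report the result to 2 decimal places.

E[Z] = (0)(0.04) + (5)(0.16) + (6)(0.12) + (7)(0.08) + (9)(0.2) + (12)(0.4) = 8.68
E[Z²] = (0)²(0.04) + (5)²(0.16) + (6)²(0.12) + (7)²(0.08) + (9)²(0.2) + (12)²(0.4) = 86.04
Var(Z) = E[Z²] − (E[Z])² = 86.04 − (8.68)² = 10.6976

10.70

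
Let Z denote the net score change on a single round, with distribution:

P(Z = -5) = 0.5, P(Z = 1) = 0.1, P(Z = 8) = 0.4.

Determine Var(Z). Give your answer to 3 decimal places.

E[Z] = (-5)(0.5) + (1)(0.1) + (8)(0.4) = 0.8
E[Z²] = (-5)²(0.5) + (1)²(0.1) + (8)²(0.4) = 38.2
Var(Z) = E[Z²] − (E[Z])² = 38.2 − (0.8)² = 37.56

37.560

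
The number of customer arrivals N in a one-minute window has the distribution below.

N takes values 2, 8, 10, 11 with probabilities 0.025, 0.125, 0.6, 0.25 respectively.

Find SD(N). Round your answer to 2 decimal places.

E[N] = (2)(0.025) + (8)(0.125) + (10)(0.6) + (11)(0.25) = 9.8
E[N²] = (2)²(0.025) + (8)²(0.125) + (10)²(0.6) + (11)²(0.25) = 98.35
V(N) = E[N²] − (E[N])² = 98.35 − (9.8)² = 2.31
SD(N) = √2.31 ≈ 1.52

1.52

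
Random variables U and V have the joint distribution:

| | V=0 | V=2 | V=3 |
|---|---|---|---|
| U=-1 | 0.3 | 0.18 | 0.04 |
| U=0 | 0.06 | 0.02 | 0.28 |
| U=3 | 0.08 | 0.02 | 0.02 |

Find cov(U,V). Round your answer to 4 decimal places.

E[U] = -0.16,  E[V] = 1.46
E[UV] = -0.18
cov(U,V) = E[UV] − E[U]E[V] = -0.18 − (-0.16)(1.46) = 0.0536

0.0536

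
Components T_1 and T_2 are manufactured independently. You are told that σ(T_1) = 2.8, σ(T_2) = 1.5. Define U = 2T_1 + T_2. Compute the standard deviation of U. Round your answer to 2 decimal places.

5.80

Var(T_1) = 7.84, Var(T_2) = 2.25
By independence, Var(U) = (2)²Var(T_1) + (1)²Var(T_2)
= (2)²·7.84 + (1)²·2.25 = 33.61
σ(U) = √33.61 ≈ 5.80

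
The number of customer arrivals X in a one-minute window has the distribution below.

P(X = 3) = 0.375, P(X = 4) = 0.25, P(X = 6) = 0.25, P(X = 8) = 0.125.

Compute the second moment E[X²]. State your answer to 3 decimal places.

24.375

E[X²] = (3)²(0.375) + (4)²(0.25) + (6)²(0.25) + (8)²(0.125) = 24.375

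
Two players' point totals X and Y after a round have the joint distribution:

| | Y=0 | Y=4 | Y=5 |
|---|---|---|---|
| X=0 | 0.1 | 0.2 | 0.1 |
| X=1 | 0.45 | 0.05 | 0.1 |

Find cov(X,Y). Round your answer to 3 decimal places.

E[X] = 0.6,  E[Y] = 2
E[XY] = 0.7
cov(X,Y) = E[XY] − E[X]E[Y] = 0.7 − (0.6)(2) = -0.5

-0.500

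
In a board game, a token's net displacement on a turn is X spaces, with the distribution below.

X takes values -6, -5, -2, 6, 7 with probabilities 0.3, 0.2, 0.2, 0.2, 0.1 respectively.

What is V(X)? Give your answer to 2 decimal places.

E[X] = (-6)(0.3) + (-5)(0.2) + (-2)(0.2) + (6)(0.2) + (7)(0.1) = -1.3
E[X²] = (-6)²(0.3) + (-5)²(0.2) + (-2)²(0.2) + (6)²(0.2) + (7)²(0.1) = 28.7
V(X) = E[X²] − (E[X])² = 28.7 − (-1.3)² = 27.01

27.01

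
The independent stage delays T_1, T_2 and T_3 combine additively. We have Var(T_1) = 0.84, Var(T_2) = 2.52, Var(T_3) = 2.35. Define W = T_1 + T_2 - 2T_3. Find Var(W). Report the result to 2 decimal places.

By independence, Var(W) = (1)²Var(T_1) + (1)²Var(T_2) + (-2)²Var(T_3)
= (1)²·0.84 + (1)²·2.52 + (-2)²·2.35 = 12.76

12.76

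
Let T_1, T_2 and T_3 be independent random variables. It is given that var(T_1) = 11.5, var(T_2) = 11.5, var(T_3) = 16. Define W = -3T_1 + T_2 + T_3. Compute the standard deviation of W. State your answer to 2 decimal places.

By independence, var(W) = (-3)²var(T_1) + (1)²var(T_2) + (1)²var(T_3)
= (-3)²·11.5 + (1)²·11.5 + (1)²·16 = 131
SD(W) = √131 ≈ 11.45

11.45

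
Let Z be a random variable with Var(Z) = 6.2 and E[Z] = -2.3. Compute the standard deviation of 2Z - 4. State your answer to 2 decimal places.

4.98

Var(2Z - 4) = (2)²·6.2 = 24.8
σ(2Z - 4) = √24.8 ≈ 4.98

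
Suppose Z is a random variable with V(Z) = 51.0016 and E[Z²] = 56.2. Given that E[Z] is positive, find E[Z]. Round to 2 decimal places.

(E[Z])² = E[Z²] − V(Z) = 56.2 − 51.0016 = 5.1984
E[Z] = √5.1984 = 2.28

2.28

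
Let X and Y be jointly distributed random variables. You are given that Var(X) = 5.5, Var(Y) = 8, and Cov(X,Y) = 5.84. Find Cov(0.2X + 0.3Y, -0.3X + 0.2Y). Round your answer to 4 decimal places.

Cov(0.2X + 0.3Y, -0.3X + 0.2Y) = (0.2)(-0.3)Var(X) + (0.3)(0.2)Var(Y) + [(0.2)(0.2) + (0.3)(-0.3)]Cov(X,Y)
= -0.06·5.5 + 0.06·8 + -0.05·5.84 = -0.142

-0.1420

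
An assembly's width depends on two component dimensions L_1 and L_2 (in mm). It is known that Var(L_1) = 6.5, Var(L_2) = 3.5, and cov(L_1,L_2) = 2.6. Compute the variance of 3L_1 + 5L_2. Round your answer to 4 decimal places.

Var(3L_1 + 5L_2) = (3)²·Var(L_1) + (5)²·Var(L_2) + 2·(3)·(5)·cov(L_1,L_2)
= 9·6.5 + 25·3.5 + 30·2.6 = 224

224.0000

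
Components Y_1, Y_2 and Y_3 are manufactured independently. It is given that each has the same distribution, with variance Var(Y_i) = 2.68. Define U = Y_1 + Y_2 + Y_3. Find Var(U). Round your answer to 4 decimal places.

8.0400

By independence, Var(U) = (1)²Var(Y_1) + (1)²Var(Y_2) + (1)²Var(Y_3)
= (1)²·2.68 + (1)²·2.68 + (1)²·2.68 = 8.04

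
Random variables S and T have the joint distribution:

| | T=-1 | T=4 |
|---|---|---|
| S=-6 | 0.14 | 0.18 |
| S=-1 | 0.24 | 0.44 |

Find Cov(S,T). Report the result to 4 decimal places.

E[S] = -2.6,  E[T] = 2.1
E[ST] = -5
Cov(S,T) = E[ST] − E[S]E[T] = -5 − (-2.6)(2.1) = 0.46

0.4600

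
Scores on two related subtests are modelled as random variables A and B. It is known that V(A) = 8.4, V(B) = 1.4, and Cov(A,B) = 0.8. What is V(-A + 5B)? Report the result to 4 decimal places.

35.4000

V(-A + 5B) = (-1)²·V(A) + (5)²·V(B) + 2·(-1)·(5)·Cov(A,B)
= 1·8.4 + 25·1.4 + -10·0.8 = 35.4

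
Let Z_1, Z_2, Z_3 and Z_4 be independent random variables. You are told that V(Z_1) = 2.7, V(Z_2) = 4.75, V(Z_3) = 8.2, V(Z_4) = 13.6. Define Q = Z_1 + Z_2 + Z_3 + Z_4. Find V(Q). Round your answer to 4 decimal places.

29.2500

By independence, V(Q) = (1)²V(Z_1) + (1)²V(Z_2) + (1)²V(Z_3) + (1)²V(Z_4)
= (1)²·2.7 + (1)²·4.75 + (1)²·8.2 + (1)²·13.6 = 29.25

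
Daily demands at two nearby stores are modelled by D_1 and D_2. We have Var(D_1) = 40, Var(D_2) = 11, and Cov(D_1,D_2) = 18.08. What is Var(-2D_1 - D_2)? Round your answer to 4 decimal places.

243.3200

Var(-2D_1 - D_2) = (-2)²·Var(D_1) + (-1)²·Var(D_2) + 2·(-2)·(-1)·Cov(D_1,D_2)
= 4·40 + 1·11 + 4·18.08 = 243.32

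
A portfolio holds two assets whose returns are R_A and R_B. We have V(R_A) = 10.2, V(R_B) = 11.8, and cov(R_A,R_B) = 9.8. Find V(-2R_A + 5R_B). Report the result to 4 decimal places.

139.8000

V(-2R_A + 5R_B) = (-2)²·V(R_A) + (5)²·V(R_B) + 2·(-2)·(5)·cov(R_A,R_B)
= 4·10.2 + 25·11.8 + -20·9.8 = 139.8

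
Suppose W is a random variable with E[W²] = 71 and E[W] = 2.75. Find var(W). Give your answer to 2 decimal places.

var(W) = 71 − (2.75)² = 63.4375

63.44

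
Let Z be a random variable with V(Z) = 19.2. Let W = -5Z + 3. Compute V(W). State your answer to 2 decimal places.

480.00

V(-5Z + 3) = (-5)²·V(Z) = 25·19.2 = 480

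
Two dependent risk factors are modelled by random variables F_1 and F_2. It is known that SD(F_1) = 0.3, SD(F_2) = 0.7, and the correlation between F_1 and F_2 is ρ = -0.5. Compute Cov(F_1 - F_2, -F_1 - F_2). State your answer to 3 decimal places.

0.400

Var(F_1) = (0.3)² = 0.09;  Var(F_2) = (0.7)² = 0.49
Cov(F_1,F_2) = ρ·SD(F_1)·SD(F_2) = -0.5·0.3·0.7 = -0.105
Cov(F_1 - F_2, -F_1 - F_2) = (1)(-1)Var(F_1) + (-1)(-1)Var(F_2) + [(1)(-1) + (-1)(-1)]Cov(F_1,F_2)
= -1·0.09 + 1·0.49 + 0·-0.105 = 0.4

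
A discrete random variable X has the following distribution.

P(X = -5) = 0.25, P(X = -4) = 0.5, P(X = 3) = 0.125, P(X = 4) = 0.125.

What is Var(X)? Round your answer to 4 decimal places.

11.7344

E[X] = (-5)(0.25) + (-4)(0.5) + (3)(0.125) + (4)(0.125) = -2.375
E[X²] = (-5)²(0.25) + (-4)²(0.5) + (3)²(0.125) + (4)²(0.125) = 17.375
Var(X) = E[X²] − (E[X])² = 17.375 − (-2.375)² = 11.734375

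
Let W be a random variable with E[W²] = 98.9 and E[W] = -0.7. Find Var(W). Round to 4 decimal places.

Var(W) = 98.9 − (-0.7)² = 98.41

98.4100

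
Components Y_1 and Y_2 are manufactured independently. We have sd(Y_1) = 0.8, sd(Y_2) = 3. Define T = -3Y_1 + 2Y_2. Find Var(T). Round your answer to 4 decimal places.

41.7600

Var(Y_1) = 0.64, Var(Y_2) = 9
By independence, Var(T) = (-3)²Var(Y_1) + (2)²Var(Y_2)
= (-3)²·0.64 + (2)²·9 = 41.76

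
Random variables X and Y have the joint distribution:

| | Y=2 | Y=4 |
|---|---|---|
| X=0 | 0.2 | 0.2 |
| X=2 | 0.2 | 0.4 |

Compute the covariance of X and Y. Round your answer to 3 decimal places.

0.160

E[X] = 1.2,  E[Y] = 3.2
E[XY] = 4
cov(X,Y) = E[XY] − E[X]E[Y] = 4 − (1.2)(3.2) = 0.16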